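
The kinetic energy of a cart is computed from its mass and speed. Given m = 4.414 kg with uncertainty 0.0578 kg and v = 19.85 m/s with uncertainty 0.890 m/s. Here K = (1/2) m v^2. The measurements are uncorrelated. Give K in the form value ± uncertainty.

869.6 ± 78.8 J

For a monomial K ∝ m, v^2, fractional errors add in quadrature:
  (1·δm/m)² = (1×0.0131)² = 0.000171;  (2·δv/v)² = (2×0.0448)² = 0.00804
δK/K = √(0.00821) = 0.0906
K = 869.6 J, so δK = 0.0906 × 869.6 = 78.8 J.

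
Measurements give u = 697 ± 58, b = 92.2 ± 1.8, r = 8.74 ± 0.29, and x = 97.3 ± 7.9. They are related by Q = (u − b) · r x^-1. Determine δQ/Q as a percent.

13.0%

Let w = u − b = 605. δw = √(δu² + δb²) = √(3360 + 3.24) = 58.0, so δw/w = 0.0959.
Q is then a monomial in w, r, x:
δQ/Q = √((δw/w)² + (1·δr/r)² + (-1·δx/x)²) = √(0.00921 + 0.00110 + 0.00659) = 0.130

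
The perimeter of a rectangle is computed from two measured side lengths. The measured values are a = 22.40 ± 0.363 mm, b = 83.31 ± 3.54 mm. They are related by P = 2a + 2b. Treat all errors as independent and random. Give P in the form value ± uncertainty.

211.4 ± 7.12 mm

P is a linear combination, so absolute uncertainties add in quadrature:
  (2·δa)² = 0.527;  (2·δb)² = 50.1
δP = √(50.7) = 7.12 mm
P = 211.4 mm.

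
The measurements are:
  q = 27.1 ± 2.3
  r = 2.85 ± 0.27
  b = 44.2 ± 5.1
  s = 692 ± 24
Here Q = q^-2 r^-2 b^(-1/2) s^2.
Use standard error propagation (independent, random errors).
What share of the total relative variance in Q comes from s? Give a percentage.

(δQ/Q)² = (-2·δq/q)² + (-2·δr/r)² + (−½·δb/b)² + (2·δs/s)²
  q term: (-2×0.0849)² = 0.0288
  r term: (-2×0.0947)² = 0.0359
  b term: (-0.5×0.115)² = 0.00333
  s term: (2×0.0347)² = 0.00481
Total = 0.0729. Share from s = 0.00481/0.0729 = 0.0660.

6.60%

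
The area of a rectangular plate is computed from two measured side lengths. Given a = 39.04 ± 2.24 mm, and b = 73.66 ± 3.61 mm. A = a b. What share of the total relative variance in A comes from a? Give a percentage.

57.8%

(δA/A)² = (1·δa/a)² + (1·δb/b)²
  a term: (1×0.0574)² = 0.00329
  b term: (1×0.0490)² = 0.00240
Total = 0.00569. Share from a = 0.00329/0.00569 = 0.578.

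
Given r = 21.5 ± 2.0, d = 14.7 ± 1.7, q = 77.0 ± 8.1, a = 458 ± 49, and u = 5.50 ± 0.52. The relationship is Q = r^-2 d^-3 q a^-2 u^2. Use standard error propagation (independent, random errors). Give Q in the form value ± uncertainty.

Each factor contributes (exponent × relative error)² to (δQ/Q)²:
  (-2·δr/r)² = (-2×0.0930)² = 0.0346;  (-3·δd/d)² = (-3×0.116)² = 0.120;  (1·δq/q)² = (1×0.105)² = 0.0111;  (-2·δa/a)² = (-2×0.107)² = 0.0458;  (2·δu/u)² = (2×0.0945)² = 0.0358
δQ/Q = √(0.248) = 0.498
Q = 7.56e-09, so δQ = 0.498 × 7.56e-09 = 3.76e-09.

(7.56 ± 3.76) × 10^-9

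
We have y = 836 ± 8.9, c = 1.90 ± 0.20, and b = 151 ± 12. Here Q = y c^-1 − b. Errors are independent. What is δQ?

48.1

Let p = y·c^-1 = 440. δp/p = √((1·δy/y)² + (-1·δc/c)²) = √(0.000113 + 0.0111) = 0.106, so δp = 46.6.
Q = p − b: δQ = √(δp² + δb²) = √(2170 + 144) = 48.1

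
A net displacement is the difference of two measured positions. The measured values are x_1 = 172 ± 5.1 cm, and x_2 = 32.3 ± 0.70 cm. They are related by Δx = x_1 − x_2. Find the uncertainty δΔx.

Each term contributes (cᵢ δxᵢ)² to (δΔx)²:
  (δx_1)² = 26.0;  (δx_2)² = 0.490
δΔx = √(26.5) = 5.15 cm

5.15 cm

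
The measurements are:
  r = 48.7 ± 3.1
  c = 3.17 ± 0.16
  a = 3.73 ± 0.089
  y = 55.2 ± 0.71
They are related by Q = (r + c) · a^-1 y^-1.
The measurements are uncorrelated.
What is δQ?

Let u = r + c = 51.9. δu = √(δr² + δc²) = √(9.61 + 0.0256) = 3.10, so δu/u = 0.0598.
Q is then a monomial in u, a, y:
δQ/Q = √((δu/u)² + (-1·δa/a)² + (-1·δy/y)²) = √(0.00358 + 0.000569 + 0.000165) = 0.0657
Q = 0.252, so δQ = 0.0657 × 0.252 = 0.0166.

0.0166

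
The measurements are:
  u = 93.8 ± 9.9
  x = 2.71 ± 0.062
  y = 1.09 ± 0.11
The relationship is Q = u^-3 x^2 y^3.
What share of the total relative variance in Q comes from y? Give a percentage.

(δQ/Q)² = (-3·δu/u)² + (2·δx/x)² + (3·δy/y)²
  u term: (-3×0.106)² = 0.100
  x term: (2×0.0229)² = 0.00209
  y term: (3×0.101)² = 0.0917
Total = 0.194. Share from y = 0.0917/0.194 = 0.472.

47.2%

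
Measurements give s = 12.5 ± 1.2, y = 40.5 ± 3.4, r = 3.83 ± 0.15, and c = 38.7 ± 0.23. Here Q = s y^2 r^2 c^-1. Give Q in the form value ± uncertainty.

Q is a product of powers, so relative uncertainties combine in quadrature:
  (1·δs/s)² = (1×0.0960)² = 0.00922;  (2·δy/y)² = (2×0.0840)² = 0.0282;  (2·δr/r)² = (2×0.0392)² = 0.00614;  (-1·δc/c)² = (-1×0.00594)² = 3.53e-05
δQ/Q = √(0.0436) = 0.209
Q = 7770, so δQ = 0.209 × 7770 = 1620.

7770 ± 1620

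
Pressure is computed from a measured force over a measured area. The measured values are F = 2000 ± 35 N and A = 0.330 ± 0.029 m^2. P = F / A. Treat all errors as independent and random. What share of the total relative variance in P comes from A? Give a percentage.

(δP/P)² = (1·δF/F)² + (-1·δA/A)²
  F term: (1×0.0175)² = 0.000306
  A term: (-1×0.0879)² = 0.00772
Total = 0.00803. Share from A = 0.00772/0.00803 = 0.962.

96.2%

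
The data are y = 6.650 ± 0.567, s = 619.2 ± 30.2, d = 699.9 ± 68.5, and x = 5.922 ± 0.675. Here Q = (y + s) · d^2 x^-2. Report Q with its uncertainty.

(8.742 ± 2.66) × 10^6

Let u = y + s = 625.9. δu = √(δy² + δs²) = √(0.321 + 912) = 30.2, so δu/u = 0.0483.
Q is then a monomial in u, d, x:
δQ/Q = √((δu/u)² + (2·δd/d)² + (-2·δx/x)²) = √(0.00233 + 0.0383 + 0.0520) = 0.304
Q = 8.742e+06, so δQ = 0.304 × 8.742e+06 = 2.66e+06.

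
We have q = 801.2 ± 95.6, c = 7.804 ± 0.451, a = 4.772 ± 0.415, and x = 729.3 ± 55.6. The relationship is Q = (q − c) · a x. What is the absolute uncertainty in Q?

Let u = q − c = 793.4. δu = √(δq² + δc²) = √(9140 + 0.203) = 95.6, so δu/u = 0.120.
Q is then a monomial in u, a, x:
δQ/Q = √((δu/u)² + (1·δa/a)² + (1·δx/x)²) = √(0.0145 + 0.00756 + 0.00581) = 0.167
Q = 2.761e+06, so δQ = 0.167 × 2.761e+06 = 4.61e+05.

4.61e+05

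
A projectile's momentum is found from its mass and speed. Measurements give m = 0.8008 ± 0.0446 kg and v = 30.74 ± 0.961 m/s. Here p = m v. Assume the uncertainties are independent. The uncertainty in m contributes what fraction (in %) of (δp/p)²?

(δp/p)² = (1·δm/m)² + (1·δv/v)²
  m term: (1×0.0557)² = 0.00310
  v term: (1×0.0313)² = 0.000977
Total = 0.00408. Share from m = 0.00310/0.00408 = 0.760.

76.0%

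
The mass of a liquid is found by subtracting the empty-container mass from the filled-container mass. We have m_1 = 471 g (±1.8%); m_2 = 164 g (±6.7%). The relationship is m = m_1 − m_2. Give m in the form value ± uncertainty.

Sums and differences: (δm)² = Σ (cᵢ δxᵢ)².
  (δm_1)² = 71.9;  (δm_2)² = 121
δm = √(193) = 13.9 g
m = 307 g.

307 ± 13.9 g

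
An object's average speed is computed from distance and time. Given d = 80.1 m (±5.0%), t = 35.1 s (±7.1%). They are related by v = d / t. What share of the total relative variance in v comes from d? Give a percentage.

33.2%

(δv/v)² = (1·δd/d)² + (-1·δt/t)²
  d term: (1×0.0500)² = 0.00250
  t term: (-1×0.0710)² = 0.00504
Total = 0.00754. Share from d = 0.00250/0.00754 = 0.332.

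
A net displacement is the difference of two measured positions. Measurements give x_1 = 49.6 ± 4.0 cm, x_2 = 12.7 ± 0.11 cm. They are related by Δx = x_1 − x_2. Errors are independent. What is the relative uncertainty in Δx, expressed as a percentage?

10.8%

Sums and differences: (δΔx)² = Σ (cᵢ δxᵢ)².
  (δx_1)² = 16.0;  (δx_2)² = 0.0121
δΔx = √(16.0) = 4.00 cm
Δx = 36.9 cm, so δΔx/Δx = 4.00/36.9 = 0.108.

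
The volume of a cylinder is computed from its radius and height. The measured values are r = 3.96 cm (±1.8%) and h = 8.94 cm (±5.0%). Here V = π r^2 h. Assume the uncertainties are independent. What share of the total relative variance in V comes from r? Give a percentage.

34.1%

(δV/V)² = (2·δr/r)² + (1·δh/h)²
  r term: (2×0.0180)² = 0.00130
  h term: (1×0.0500)² = 0.00250
Total = 0.00380. Share from r = 0.00130/0.00380 = 0.341.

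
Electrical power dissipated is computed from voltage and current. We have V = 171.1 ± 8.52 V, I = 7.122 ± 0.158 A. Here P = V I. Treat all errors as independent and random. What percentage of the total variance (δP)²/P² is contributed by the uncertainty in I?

(δP/P)² = (1·δV/V)² + (1·δI/I)²
  V term: (1×0.0498)² = 0.00248
  I term: (1×0.0222)² = 0.000492
Total = 0.00297. Share from I = 0.000492/0.00297 = 0.166.

16.6%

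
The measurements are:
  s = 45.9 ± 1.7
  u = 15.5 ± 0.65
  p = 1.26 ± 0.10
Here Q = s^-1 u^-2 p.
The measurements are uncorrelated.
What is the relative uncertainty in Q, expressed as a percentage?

12.1%

Products/powers → add relative errors in quadrature, weighted by exponent:
  (-1·δs/s)² = (-1×0.0370)² = 0.00137;  (-2·δu/u)² = (-2×0.0419)² = 0.00703;  (1·δp/p)² = (1×0.0794)² = 0.00630
δQ/Q = √(0.0147) = 0.121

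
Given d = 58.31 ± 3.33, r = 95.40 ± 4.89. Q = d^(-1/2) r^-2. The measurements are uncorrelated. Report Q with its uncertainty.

(1.439 ± 0.153) × 10^-5

Since Q is a product/quotient, work with relative uncertainties:
  (−½·δd/d)² = (-0.5×0.0571)² = 0.000815;  (-2·δr/r)² = (-2×0.0513)² = 0.0105
δQ/Q = √(0.0113) = 0.106
Q = 1.439e-05, so δQ = 0.106 × 1.439e-05 = 1.53e-06.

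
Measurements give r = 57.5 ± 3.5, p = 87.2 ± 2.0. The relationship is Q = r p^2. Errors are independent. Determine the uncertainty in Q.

Each factor contributes (exponent × relative error)² to (δQ/Q)²:
  (1·δr/r)² = (1×0.0609)² = 0.00371;  (2·δp/p)² = (2×0.0229)² = 0.00210
δQ/Q = √(0.00581) = 0.0762
Q = 4.37e+05, so δQ = 0.0762 × 4.37e+05 = 33300.

33300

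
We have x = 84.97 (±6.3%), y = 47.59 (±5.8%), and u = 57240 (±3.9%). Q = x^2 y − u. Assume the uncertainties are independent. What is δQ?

47700

Let p = x^2·y = 343600. δp/p = √((2·δx/x)² + (1·δy/y)²) = √(0.0159 + 0.00336) = 0.139, so δp = 47700.
Q = p − u: δQ = √(δp² + δu²) = √(2.27e+09 + 4.98e+06) = 47700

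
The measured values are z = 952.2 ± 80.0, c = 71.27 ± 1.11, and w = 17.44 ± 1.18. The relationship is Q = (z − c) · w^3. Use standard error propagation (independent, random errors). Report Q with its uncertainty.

(4.673 ± 1.04) × 10^6

Let u = z − c = 880.9. δu = √(δz² + δc²) = √(6400 + 1.23) = 80.0, so δu/u = 0.0908.
Q is then a monomial in u, w:
δQ/Q = √((δu/u)² + (3·δw/w)²) = √(0.00825 + 0.0412) = 0.222
Q = 4.673e+06, so δQ = 0.222 × 4.673e+06 = 1.04e+06.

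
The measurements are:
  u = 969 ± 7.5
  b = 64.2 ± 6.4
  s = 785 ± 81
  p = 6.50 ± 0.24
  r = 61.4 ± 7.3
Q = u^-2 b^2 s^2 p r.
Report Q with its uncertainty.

(1.08 ± 0.338) × 10^6

Relative error in a monomial: (δQ/Q)² = Σ (nᵢ · δxᵢ/xᵢ)².
  (-2·δu/u)² = (-2×0.00774)² = 0.000240;  (2·δb/b)² = (2×0.0997)² = 0.0398;  (2·δs/s)² = (2×0.103)² = 0.0426;  (1·δp/p)² = (1×0.0369)² = 0.00136;  (1·δr/r)² = (1×0.119)² = 0.0141
δQ/Q = √(0.0981) = 0.313
Q = 1.08e+06, so δQ = 0.313 × 1.08e+06 = 3.38e+05.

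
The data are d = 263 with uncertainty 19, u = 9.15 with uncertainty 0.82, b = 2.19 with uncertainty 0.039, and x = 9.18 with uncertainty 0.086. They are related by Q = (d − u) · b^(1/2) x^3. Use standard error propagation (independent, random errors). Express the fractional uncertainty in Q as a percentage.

8.05%

Let w = d − u = 254. δw = √(δd² + δu²) = √(361 + 0.672) = 19.0, so δw/w = 0.0749.
Q is then a monomial in w, b, x:
δQ/Q = √((δw/w)² + (½·δb/b)² + (3·δx/x)²) = √(0.00561 + 7.93e-05 + 0.000790) = 0.0805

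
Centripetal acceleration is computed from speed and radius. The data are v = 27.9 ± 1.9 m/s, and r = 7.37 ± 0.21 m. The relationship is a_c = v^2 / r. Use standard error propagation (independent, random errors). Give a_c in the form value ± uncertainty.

a_c is a product of powers, so relative uncertainties combine in quadrature:
  (2·δv/v)² = (2×0.0681)² = 0.0186;  (-1·δr/r)² = (-1×0.0285)² = 0.000812
δa_c/a_c = √(0.0194) = 0.139
a_c = 106 m/s^2, so δa_c = 0.139 × 106 = 14.7 m/s^2.

106 ± 14.7 m/s^2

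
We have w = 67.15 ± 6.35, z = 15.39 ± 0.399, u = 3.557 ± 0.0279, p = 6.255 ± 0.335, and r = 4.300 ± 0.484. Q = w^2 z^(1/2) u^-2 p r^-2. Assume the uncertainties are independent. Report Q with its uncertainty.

473.0 ± 142

Since Q is a product/quotient, work with relative uncertainties:
  (2·δw/w)² = (2×0.0946)² = 0.0358;  (½·δz/z)² = (0.5×0.0259)² = 0.000168;  (-2·δu/u)² = (-2×0.00784)² = 0.000246;  (1·δp/p)² = (1×0.0536)² = 0.00287;  (-2·δr/r)² = (-2×0.113)² = 0.0507
δQ/Q = √(0.0897) = 0.300
Q = 473.0, so δQ = 0.300 × 473.0 = 142.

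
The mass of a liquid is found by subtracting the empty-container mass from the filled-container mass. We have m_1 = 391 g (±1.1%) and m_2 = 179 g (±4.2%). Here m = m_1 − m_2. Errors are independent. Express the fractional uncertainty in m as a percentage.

Each term contributes (cᵢ δxᵢ)² to (δm)²:
  (δm_1)² = 18.5;  (δm_2)² = 56.5
δm = √(75.0) = 8.66 g
m = 212 g, so δm/m = 8.66/212 = 0.0409.

4.09%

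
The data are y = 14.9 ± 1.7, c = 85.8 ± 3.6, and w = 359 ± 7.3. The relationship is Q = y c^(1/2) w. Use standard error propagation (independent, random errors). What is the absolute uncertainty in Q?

Relative error in a monomial: (δQ/Q)² = Σ (nᵢ · δxᵢ/xᵢ)².
  (1·δy/y)² = (1×0.114)² = 0.0130;  (½·δc/c)² = (0.5×0.0420)² = 0.000440;  (1·δw/w)² = (1×0.0203)² = 0.000413
δQ/Q = √(0.0139) = 0.118
Q = 49500, so δQ = 0.118 × 49500 = 5840.

5840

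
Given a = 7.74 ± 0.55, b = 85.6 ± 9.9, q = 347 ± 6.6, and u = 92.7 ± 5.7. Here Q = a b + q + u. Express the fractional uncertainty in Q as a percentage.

8.20%

Let p = a·b = 663. δp/p = √((1·δa/a)² + (1·δb/b)²) = √(0.00505 + 0.0134) = 0.136, so δp = 89.9.
Q = p + q + u: δQ = √(δp² + δq² + δu²) = √(8090 + 43.6 + 32.5) = 90.4
Q = 1100, so δQ/Q = 90.4/1100 = 0.0820.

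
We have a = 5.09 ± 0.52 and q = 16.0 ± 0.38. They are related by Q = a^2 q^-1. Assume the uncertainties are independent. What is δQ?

0.333

Each factor contributes (exponent × relative error)² to (δQ/Q)²:
  (2·δa/a)² = (2×0.102)² = 0.0417;  (-1·δq/q)² = (-1×0.0238)² = 0.000564
δQ/Q = √(0.0423) = 0.206
Q = 1.62, so δQ = 0.206 × 1.62 = 0.333.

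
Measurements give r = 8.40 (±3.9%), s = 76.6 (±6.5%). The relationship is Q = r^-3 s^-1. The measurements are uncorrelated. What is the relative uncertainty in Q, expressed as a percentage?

13.4%

For a monomial Q ∝ r^-3, s^-1, fractional errors add in quadrature:
  (-3·δr/r)² = (-3×0.0390)² = 0.0137;  (-1·δs/s)² = (-1×0.0650)² = 0.00423
δQ/Q = √(0.0179) = 0.134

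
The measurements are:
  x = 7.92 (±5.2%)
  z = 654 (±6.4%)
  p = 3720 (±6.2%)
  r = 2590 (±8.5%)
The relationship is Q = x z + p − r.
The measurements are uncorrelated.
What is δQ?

533

Let w = x·z = 5180. δw/w = √((1·δx/x)² + (1·δz/z)²) = √(0.00270 + 0.00410) = 0.0825, so δw = 427.
Q = w + p − r: δQ = √(δw² + δp² + δr²) = √(1.82e+05 + 53200 + 48500) = 533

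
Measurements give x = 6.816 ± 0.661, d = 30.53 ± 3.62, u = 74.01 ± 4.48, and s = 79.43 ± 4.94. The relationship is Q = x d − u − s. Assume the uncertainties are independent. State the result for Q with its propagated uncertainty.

54.65 ± 32.6

Let p = x·d = 208.1. δp/p = √((1·δx/x)² + (1·δd/d)²) = √(0.00940 + 0.0141) = 0.153, so δp = 31.9.
Q = p − u − s: δQ = √(δp² + δu² + δs²) = √(1020 + 20.1 + 24.4) = 32.6
Q = 54.65.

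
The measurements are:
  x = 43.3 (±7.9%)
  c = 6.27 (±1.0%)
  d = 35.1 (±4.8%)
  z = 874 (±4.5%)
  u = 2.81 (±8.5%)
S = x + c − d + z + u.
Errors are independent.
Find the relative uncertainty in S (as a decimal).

0.0443

Sums and differences: (δS)² = Σ (cᵢ δxᵢ)².
  (δx)² = 11.7;  (δc)² = 0.00393;  (δd)² = 2.84;  (δz)² = 1550;  (δu)² = 0.0570
δS = √(1560) = 39.5
S = 891, so δS/S = 39.5/891 = 0.0443.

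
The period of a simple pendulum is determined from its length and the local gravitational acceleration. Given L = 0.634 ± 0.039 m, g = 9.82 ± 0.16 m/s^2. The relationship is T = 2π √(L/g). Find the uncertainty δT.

T is a product of powers, so relative uncertainties combine in quadrature:
  (½·δL/L)² = (0.5×0.0615)² = 0.000946;  (−½·δg/g)² = (-0.5×0.0163)² = 6.64e-05
δT/T = √(0.00101) = 0.0318
T = 1.60 s, so δT = 0.0318 × 1.60 = 0.0508 s.

0.0508 s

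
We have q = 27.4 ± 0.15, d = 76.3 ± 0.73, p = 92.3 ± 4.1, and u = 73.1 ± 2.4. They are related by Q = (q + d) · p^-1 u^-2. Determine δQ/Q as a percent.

Let w = q + d = 104. δw = √(δq² + δd²) = √(0.0225 + 0.533) = 0.745, so δw/w = 0.00719.
Q is then a monomial in w, p, u:
δQ/Q = √((δw/w)² + (-1·δp/p)² + (-2·δu/u)²) = √(5.16e-05 + 0.00197 + 0.00431) = 0.0796

7.96%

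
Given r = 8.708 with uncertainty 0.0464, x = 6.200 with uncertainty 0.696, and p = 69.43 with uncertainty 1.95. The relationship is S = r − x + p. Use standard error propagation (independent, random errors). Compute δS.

S is a linear combination, so absolute uncertainties add in quadrature:
  (δr)² = 0.00215;  (δx)² = 0.484;  (δp)² = 3.80
δS = √(4.29) = 2.07

2.07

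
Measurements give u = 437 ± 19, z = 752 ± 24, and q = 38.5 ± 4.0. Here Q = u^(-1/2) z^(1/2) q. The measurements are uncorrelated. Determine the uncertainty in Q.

5.42

Relative error in a monomial: (δQ/Q)² = Σ (nᵢ · δxᵢ/xᵢ)².
  (−½·δu/u)² = (-0.5×0.0435)² = 0.000473;  (½·δz/z)² = (0.5×0.0319)² = 0.000255;  (1·δq/q)² = (1×0.104)² = 0.0108
δQ/Q = √(0.0115) = 0.107
Q = 50.5, so δQ = 0.107 × 50.5 = 5.42.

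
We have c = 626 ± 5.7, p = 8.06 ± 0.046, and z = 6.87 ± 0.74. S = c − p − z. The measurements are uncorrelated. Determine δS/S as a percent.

0.941%

Absolute uncertainties add in quadrature for a linear combination:
  (δc)² = 32.5;  (δp)² = 0.00212;  (δz)² = 0.548
δS = √(33.0) = 5.75
S = 611, so δS/S = 5.75/611 = 0.00941.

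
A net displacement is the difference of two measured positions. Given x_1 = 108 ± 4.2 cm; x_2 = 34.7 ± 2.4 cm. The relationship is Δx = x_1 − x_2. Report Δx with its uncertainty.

Sums and differences: (δΔx)² = Σ (cᵢ δxᵢ)².
  (δx_1)² = 17.6;  (δx_2)² = 5.76
δΔx = √(23.4) = 4.84 cm
Δx = 73.3 cm.

73.3 ± 4.84 cm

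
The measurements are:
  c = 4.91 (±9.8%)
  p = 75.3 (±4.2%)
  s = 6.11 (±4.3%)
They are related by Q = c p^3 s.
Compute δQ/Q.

Each factor contributes (exponent × relative error)² to (δQ/Q)²:
  (1·δc/c)² = (1×0.0980)² = 0.00960;  (3·δp/p)² = (3×0.0420)² = 0.0159;  (1·δs/s)² = (1×0.0430)² = 0.00185
δQ/Q = √(0.0273) = 0.165

0.165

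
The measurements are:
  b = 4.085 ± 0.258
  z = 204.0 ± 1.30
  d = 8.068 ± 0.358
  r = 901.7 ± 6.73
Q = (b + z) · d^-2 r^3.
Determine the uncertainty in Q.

Let u = b + z = 208.1. δu = √(δb² + δz²) = √(0.0666 + 1.69) = 1.33, so δu/u = 0.00637.
Q is then a monomial in u, d, r:
δQ/Q = √((δu/u)² + (-2·δd/d)² + (3·δr/r)²) = √(4.06e-05 + 0.00788 + 0.000501) = 0.0917
Q = 2.344e+09, so δQ = 0.0917 × 2.344e+09 = 2.15e+08.

2.15e+08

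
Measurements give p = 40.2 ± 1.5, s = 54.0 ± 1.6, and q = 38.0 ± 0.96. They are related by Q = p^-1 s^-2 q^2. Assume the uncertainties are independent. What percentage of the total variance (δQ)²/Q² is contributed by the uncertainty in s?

(δQ/Q)² = (-1·δp/p)² + (-2·δs/s)² + (2·δq/q)²
  p term: (-1×0.0373)² = 0.00139
  s term: (-2×0.0296)² = 0.00351
  q term: (2×0.0253)² = 0.00255
Total = 0.00746. Share from s = 0.00351/0.00746 = 0.471.

47.1%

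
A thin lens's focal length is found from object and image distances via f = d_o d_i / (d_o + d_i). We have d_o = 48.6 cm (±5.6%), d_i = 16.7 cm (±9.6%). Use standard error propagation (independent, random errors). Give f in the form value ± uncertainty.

12.4 ± 0.906 cm

∂f/∂d_o = (d_i/(d_o+d_i))² = 0.0654;  ∂f/∂d_i = (d_o/(d_o+d_i))² = 0.554
δf = √((∂f/∂d_o · δd_o)² + (∂f/∂d_i · δd_i)²) = √(0.0317 + 0.789) = 0.906 cm
f = 12.4 cm.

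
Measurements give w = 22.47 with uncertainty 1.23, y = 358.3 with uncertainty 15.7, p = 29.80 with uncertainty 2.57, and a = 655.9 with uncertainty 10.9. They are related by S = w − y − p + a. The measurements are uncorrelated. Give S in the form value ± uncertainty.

290.3 ± 19.3

Each term contributes (cᵢ δxᵢ)² to (δS)²:
  (δw)² = 1.51;  (δy)² = 246;  (δp)² = 6.60;  (δa)² = 119
δS = √(373) = 19.3
S = 290.3.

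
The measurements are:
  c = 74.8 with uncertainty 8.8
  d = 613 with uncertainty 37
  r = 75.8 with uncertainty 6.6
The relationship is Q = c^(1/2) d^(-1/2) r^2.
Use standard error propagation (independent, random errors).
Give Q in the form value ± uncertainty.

2010 ± 374

Relative error in a monomial: (δQ/Q)² = Σ (nᵢ · δxᵢ/xᵢ)².
  (½·δc/c)² = (0.5×0.118)² = 0.00346;  (−½·δd/d)² = (-0.5×0.0604)² = 0.000911;  (2·δr/r)² = (2×0.0871)² = 0.0303
δQ/Q = √(0.0347) = 0.186
Q = 2010, so δQ = 0.186 × 2010 = 374.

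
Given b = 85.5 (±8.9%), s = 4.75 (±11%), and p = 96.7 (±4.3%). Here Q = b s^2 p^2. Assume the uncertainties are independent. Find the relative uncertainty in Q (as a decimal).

0.252

Each factor contributes (exponent × relative error)² to (δQ/Q)²:
  (1·δb/b)² = (1×0.0890)² = 0.00792;  (2·δs/s)² = (2×0.110)² = 0.0484;  (2·δp/p)² = (2×0.0430)² = 0.00740
δQ/Q = √(0.0637) = 0.252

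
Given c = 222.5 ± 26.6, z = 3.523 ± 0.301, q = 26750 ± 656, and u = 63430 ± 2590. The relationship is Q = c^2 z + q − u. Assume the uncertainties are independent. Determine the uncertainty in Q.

Let p = c^2·z = 174400. δp/p = √((2·δc/c)² + (1·δz/z)²) = √(0.0572 + 0.00730) = 0.254, so δp = 44300.
Q = p + q − u: δQ = √(δp² + δq² + δu²) = √(1.96e+09 + 4.3e+05 + 6.71e+06) = 44400

44400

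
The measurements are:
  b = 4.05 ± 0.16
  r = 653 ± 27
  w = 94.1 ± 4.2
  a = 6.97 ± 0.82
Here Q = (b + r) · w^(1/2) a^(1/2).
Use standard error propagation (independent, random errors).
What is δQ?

Let u = b + r = 657. δu = √(δb² + δr²) = √(0.0256 + 729) = 27.0, so δu/u = 0.0411.
Q is then a monomial in u, w, a:
δQ/Q = √((δu/u)² + (½·δw/w)² + (½·δa/a)²) = √(0.00169 + 0.000498 + 0.00346) = 0.0751
Q = 16800, so δQ = 0.0751 × 16800 = 1260.

1260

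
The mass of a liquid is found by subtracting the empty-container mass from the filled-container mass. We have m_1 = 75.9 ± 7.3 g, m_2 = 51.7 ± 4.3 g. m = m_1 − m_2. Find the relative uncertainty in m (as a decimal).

0.350

m is a linear combination, so absolute uncertainties add in quadrature:
  (δm_1)² = 53.3;  (δm_2)² = 18.5
δm = √(71.8) = 8.47 g
m = 24.2 g, so δm/m = 8.47/24.2 = 0.350.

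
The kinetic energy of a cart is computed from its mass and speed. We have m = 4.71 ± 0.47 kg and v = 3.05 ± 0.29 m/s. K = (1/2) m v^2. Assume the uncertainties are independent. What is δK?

4.70 J

K is a product of powers, so relative uncertainties combine in quadrature:
  (1·δm/m)² = (1×0.0998)² = 0.00996;  (2·δv/v)² = (2×0.0951)² = 0.0362
δK/K = √(0.0461) = 0.215
K = 21.9 J, so δK = 0.215 × 21.9 = 4.70 J.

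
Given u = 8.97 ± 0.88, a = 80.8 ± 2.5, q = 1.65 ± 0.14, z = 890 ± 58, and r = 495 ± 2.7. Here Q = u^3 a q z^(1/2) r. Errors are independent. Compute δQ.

Products/powers → add relative errors in quadrature, weighted by exponent:
  (3·δu/u)² = (3×0.0981)² = 0.0866;  (1·δa/a)² = (1×0.0309)² = 0.000957;  (1·δq/q)² = (1×0.0848)² = 0.00720;  (½·δz/z)² = (0.5×0.0652)² = 0.00106;  (1·δr/r)² = (1×0.00545)² = 2.98e-05
δQ/Q = √(0.0959) = 0.310
Q = 1.42e+09, so δQ = 0.310 × 1.42e+09 = 4.4e+08.

4.4e+08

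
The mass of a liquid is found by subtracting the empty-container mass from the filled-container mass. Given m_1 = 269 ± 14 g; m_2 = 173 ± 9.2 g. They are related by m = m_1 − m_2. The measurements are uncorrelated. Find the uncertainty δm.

For a sum/difference, combine absolute errors in quadrature:
  (δm_1)² = 196;  (δm_2)² = 84.6
δm = √(281) = 16.8 g

16.8 g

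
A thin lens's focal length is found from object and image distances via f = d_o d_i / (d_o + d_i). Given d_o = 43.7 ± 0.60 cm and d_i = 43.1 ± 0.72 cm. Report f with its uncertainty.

∂f/∂d_o = (d_i/(d_o+d_i))² = 0.247;  ∂f/∂d_i = (d_o/(d_o+d_i))² = 0.253
δf = √((∂f/∂d_o · δd_o)² + (∂f/∂d_i · δd_i)²) = √(0.0219 + 0.0333) = 0.235 cm
f = 21.7 cm.

21.7 ± 0.235 cm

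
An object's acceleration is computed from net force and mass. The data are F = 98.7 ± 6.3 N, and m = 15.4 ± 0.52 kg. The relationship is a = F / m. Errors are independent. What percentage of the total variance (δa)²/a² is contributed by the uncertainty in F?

78.1%

(δa/a)² = (1·δF/F)² + (-1·δm/m)²
  F term: (1×0.0638)² = 0.00407
  m term: (-1×0.0338)² = 0.00114
Total = 0.00521. Share from F = 0.00407/0.00521 = 0.781.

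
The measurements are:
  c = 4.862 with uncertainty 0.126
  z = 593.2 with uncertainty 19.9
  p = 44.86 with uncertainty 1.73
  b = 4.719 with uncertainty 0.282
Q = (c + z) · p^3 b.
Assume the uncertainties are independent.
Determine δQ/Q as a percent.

Let u = c + z = 598.1. δu = √(δc² + δz²) = √(0.0159 + 396) = 19.9, so δu/u = 0.0333.
Q is then a monomial in u, p, b:
δQ/Q = √((δu/u)² + (3·δp/p)² + (1·δb/b)²) = √(0.00111 + 0.0134 + 0.00357) = 0.134

13.4%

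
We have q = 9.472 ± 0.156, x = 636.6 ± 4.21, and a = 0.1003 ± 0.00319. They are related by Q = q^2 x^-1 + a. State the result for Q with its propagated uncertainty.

0.2412 ± 0.00571

Let p = q^2·x^-1 = 0.1409. δp/p = √((2·δq/q)² + (-1·δx/x)²) = √(0.00108 + 4.37e-05) = 0.0336, so δp = 0.00473.
Q = p + a: δQ = √(δp² + δa²) = √(2.24e-05 + 1.02e-05) = 0.00571
Q = 0.2412.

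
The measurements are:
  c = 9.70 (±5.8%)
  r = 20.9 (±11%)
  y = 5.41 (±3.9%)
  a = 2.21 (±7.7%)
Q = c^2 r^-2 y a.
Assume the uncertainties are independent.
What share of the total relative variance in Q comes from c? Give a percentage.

19.4%

(δQ/Q)² = (2·δc/c)² + (-2·δr/r)² + (1·δy/y)² + (1·δa/a)²
  c term: (2×0.0580)² = 0.0135
  r term: (-2×0.110)² = 0.0484
  y term: (1×0.0390)² = 0.00152
  a term: (1×0.0770)² = 0.00593
Total = 0.0693. Share from c = 0.0135/0.0693 = 0.194.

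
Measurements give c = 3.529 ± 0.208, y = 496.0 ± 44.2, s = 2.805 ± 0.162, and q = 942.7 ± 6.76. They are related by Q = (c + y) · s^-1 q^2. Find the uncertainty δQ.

1.69e+07

Let u = c + y = 499.5. δu = √(δc² + δy²) = √(0.0433 + 1950) = 44.2, so δu/u = 0.0885.
Q is then a monomial in u, s, q:
δQ/Q = √((δu/u)² + (-1·δs/s)² + (2·δq/q)²) = √(0.00783 + 0.00334 + 0.000206) = 0.107
Q = 1.583e+08, so δQ = 0.107 × 1.583e+08 = 1.69e+07.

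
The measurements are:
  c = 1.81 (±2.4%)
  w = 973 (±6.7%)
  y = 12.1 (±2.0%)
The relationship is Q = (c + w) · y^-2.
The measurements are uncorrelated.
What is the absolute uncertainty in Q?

Let u = c + w = 975. δu = √(δc² + δw²) = √(0.00189 + 4250) = 65.2, so δu/u = 0.0669.
Q is then a monomial in u, y:
δQ/Q = √((δu/u)² + (-2·δy/y)²) = √(0.00447 + 0.00160) = 0.0779
Q = 6.66, so δQ = 0.0779 × 6.66 = 0.519.

0.519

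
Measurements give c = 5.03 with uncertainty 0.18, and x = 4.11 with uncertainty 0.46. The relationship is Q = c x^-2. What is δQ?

Products/powers → add relative errors in quadrature, weighted by exponent:
  (1·δc/c)² = (1×0.0358)² = 0.00128;  (-2·δx/x)² = (-2×0.112)² = 0.0501
δQ/Q = √(0.0514) = 0.227
Q = 0.298, so δQ = 0.227 × 0.298 = 0.0675.

0.0675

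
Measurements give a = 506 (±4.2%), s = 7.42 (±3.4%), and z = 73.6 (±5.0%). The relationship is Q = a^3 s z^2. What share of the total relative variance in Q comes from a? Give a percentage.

58.7%

(δQ/Q)² = (3·δa/a)² + (1·δs/s)² + (2·δz/z)²
  a term: (3×0.0420)² = 0.0159
  s term: (1×0.0340)² = 0.00116
  z term: (2×0.0500)² = 0.0100
Total = 0.0270. Share from a = 0.0159/0.0270 = 0.587.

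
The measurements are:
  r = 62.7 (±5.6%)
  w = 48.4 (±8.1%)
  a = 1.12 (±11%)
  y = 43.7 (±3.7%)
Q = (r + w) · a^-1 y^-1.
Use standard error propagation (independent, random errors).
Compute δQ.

0.285

Let u = r + w = 111. δu = √(δr² + δw²) = √(12.3 + 15.4) = 5.26, so δu/u = 0.0474.
Q is then a monomial in u, a, y:
δQ/Q = √((δu/u)² + (-1·δa/a)² + (-1·δy/y)²) = √(0.00224 + 0.0121 + 0.00137) = 0.125
Q = 2.27, so δQ = 0.125 × 2.27 = 0.285.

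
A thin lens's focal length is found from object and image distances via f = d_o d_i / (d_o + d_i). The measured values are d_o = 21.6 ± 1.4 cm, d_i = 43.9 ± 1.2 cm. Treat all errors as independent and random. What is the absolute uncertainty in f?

∂f/∂d_o = (d_i/(d_o+d_i))² = 0.449;  ∂f/∂d_i = (d_o/(d_o+d_i))² = 0.109
δf = √((∂f/∂d_o · δd_o)² + (∂f/∂d_i · δd_i)²) = √(0.396 + 0.0170) = 0.642 cm

0.642 cm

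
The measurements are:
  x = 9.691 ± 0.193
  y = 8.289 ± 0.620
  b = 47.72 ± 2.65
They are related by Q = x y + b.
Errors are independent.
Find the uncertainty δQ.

6.76

Let p = x·y = 80.33. δp/p = √((1·δx/x)² + (1·δy/y)²) = √(0.000397 + 0.00559) = 0.0774, so δp = 6.22.
Q = p + b: δQ = √(δp² + δb²) = √(38.7 + 7.02) = 6.76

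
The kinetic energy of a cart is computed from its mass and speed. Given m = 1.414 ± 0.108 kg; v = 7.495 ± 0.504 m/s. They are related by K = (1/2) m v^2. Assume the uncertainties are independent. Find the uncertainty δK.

6.14 J

Since K is a product/quotient, work with relative uncertainties:
  (1·δm/m)² = (1×0.0764)² = 0.00583;  (2·δv/v)² = (2×0.0672)² = 0.0181
δK/K = √(0.0239) = 0.155
K = 39.72 J, so δK = 0.155 × 39.72 = 6.14 J.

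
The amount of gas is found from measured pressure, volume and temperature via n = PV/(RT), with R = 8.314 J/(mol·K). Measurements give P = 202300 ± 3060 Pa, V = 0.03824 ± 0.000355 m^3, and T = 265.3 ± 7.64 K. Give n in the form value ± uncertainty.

Relative error in a monomial: (δn/n)² = Σ (nᵢ · δxᵢ/xᵢ)².
  (1·δP/P)² = (1×0.0151)² = 0.000229;  (1·δV/V)² = (1×0.00928)² = 8.62e-05;  (-1·δT/T)² = (-1×0.0288)² = 0.000829
δn/n = √(0.00114) = 0.0338
n = 3.507 mol, so δn = 0.0338 × 3.507 = 0.119 mol.

3.507 ± 0.119 mol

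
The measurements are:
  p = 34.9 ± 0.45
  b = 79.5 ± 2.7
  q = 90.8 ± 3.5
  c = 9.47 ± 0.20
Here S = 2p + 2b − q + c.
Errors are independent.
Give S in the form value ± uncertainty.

Sums and differences: (δS)² = Σ (cᵢ δxᵢ)².
  (2·δp)² = 0.810;  (2·δb)² = 29.2;  (δq)² = 12.2;  (δc)² = 0.0400
δS = √(42.3) = 6.50
S = 147.

147 ± 6.50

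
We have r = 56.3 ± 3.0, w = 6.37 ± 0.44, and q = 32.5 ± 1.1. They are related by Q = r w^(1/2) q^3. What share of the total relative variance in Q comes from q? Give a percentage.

(δQ/Q)² = (1·δr/r)² + (½·δw/w)² + (3·δq/q)²
  r term: (1×0.0533)² = 0.00284
  w term: (0.5×0.0691)² = 0.00119
  q term: (3×0.0338)² = 0.0103
Total = 0.0143. Share from q = 0.0103/0.0143 = 0.719.

71.9%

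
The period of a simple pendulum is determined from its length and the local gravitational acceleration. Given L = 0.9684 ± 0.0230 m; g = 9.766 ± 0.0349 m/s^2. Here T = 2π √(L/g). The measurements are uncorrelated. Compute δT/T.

For a monomial T ∝ L^(1/2), g^(-1/2), fractional errors add in quadrature:
  (½·δL/L)² = (0.5×0.0238)² = 0.000141;  (−½·δg/g)² = (-0.5×0.00357)² = 3.19e-06
δT/T = √(0.000144) = 0.0120

0.0120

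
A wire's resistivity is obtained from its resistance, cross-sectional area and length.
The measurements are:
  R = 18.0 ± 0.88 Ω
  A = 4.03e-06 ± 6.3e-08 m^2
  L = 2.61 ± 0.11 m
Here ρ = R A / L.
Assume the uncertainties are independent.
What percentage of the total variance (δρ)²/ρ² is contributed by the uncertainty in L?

40.3%

(δρ/ρ)² = (1·δR/R)² + (1·δA/A)² + (-1·δL/L)²
  R term: (1×0.0489)² = 0.00239
  A term: (1×0.0156)² = 0.000244
  L term: (-1×0.0421)² = 0.00178
Total = 0.00441. Share from L = 0.00178/0.00441 = 0.403.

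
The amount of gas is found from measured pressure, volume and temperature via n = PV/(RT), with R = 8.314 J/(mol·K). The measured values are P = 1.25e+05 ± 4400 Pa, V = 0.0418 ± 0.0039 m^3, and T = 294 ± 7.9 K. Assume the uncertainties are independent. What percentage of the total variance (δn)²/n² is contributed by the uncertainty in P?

(δn/n)² = (1·δP/P)² + (1·δV/V)² + (-1·δT/T)²
  P term: (1×0.0352)² = 0.00124
  V term: (1×0.0933)² = 0.00871
  T term: (-1×0.0269)² = 0.000722
Total = 0.0107. Share from P = 0.00124/0.0107 = 0.116.

11.6%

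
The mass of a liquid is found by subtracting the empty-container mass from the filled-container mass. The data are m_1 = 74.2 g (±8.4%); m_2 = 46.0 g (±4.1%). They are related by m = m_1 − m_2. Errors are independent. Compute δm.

Each term contributes (cᵢ δxᵢ)² to (δm)²:
  (δm_1)² = 38.8;  (δm_2)² = 3.56
δm = √(42.4) = 6.51 g

6.51 g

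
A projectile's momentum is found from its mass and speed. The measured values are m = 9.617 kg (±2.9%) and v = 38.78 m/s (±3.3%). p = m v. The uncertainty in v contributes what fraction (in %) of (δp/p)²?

56.4%

(δp/p)² = (1·δm/m)² + (1·δv/v)²
  m term: (1×0.0290)² = 0.000841
  v term: (1×0.0330)² = 0.00109
Total = 0.00193. Share from v = 0.00109/0.00193 = 0.564.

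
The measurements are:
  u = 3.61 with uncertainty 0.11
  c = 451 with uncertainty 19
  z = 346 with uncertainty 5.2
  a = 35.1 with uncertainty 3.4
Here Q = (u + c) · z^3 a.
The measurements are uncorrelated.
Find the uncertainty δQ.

7.58e+10

Let w = u + c = 455. δw = √(δu² + δc²) = √(0.0121 + 361) = 19.0, so δw/w = 0.0418.
Q is then a monomial in w, z, a:
δQ/Q = √((δw/w)² + (3·δz/z)² + (1·δa/a)²) = √(0.00175 + 0.00203 + 0.00938) = 0.115
Q = 6.61e+11, so δQ = 0.115 × 6.61e+11 = 7.58e+10.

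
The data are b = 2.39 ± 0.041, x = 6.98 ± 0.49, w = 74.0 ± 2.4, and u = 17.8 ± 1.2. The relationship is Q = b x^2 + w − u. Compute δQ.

Let p = b·x^2 = 116. δp/p = √((1·δb/b)² + (2·δx/x)²) = √(0.000294 + 0.0197) = 0.141, so δp = 16.5.
Q = p + w − u: δQ = √(δp² + δw² + δu²) = √(271 + 5.76 + 1.44) = 16.7

16.7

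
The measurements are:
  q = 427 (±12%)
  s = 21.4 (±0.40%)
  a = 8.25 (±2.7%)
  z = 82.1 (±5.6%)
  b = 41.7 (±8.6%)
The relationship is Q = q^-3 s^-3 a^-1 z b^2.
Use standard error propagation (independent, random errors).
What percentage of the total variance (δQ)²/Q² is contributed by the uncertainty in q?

79.4%

(δQ/Q)² = (-3·δq/q)² + (-3·δs/s)² + (-1·δa/a)² + (1·δz/z)² + (2·δb/b)²
  q term: (-3×0.120)² = 0.130
  s term: (-3×0.00400)² = 0.000144
  a term: (-1×0.0270)² = 0.000729
  z term: (1×0.0560)² = 0.00314
  b term: (2×0.0860)² = 0.0296
Total = 0.163. Share from q = 0.130/0.163 = 0.794.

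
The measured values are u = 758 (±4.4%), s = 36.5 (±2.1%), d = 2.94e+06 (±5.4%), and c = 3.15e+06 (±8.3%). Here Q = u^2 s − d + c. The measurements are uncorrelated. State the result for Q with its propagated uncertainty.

Let p = u^2·s = 2.1e+07. δp/p = √((2·δu/u)² + (1·δs/s)²) = √(0.00774 + 0.000441) = 0.0905, so δp = 1.9e+06.
Q = p − d + c: δQ = √(δp² + δd² + δc²) = √(3.6e+12 + 2.52e+10 + 6.84e+10) = 1.92e+06
Q = 2.12e+07.

(2.12 ± 0.192) × 10^7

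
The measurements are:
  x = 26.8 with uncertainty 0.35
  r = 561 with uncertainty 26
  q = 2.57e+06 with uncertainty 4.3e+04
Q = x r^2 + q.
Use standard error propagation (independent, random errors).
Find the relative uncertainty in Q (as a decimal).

0.0719

Let p = x·r^2 = 8.43e+06. δp/p = √((1·δx/x)² + (2·δr/r)²) = √(0.000171 + 0.00859) = 0.0936, so δp = 7.9e+05.
Q = p + q: δQ = √(δp² + δq²) = √(6.23e+11 + 1.85e+09) = 7.91e+05
Q = 1.1e+07, so δQ/Q = 7.91e+05/1.1e+07 = 0.0719.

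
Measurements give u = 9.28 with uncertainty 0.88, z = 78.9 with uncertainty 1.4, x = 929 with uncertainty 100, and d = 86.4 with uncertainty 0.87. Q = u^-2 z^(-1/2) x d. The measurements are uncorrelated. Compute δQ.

Relative error in a monomial: (δQ/Q)² = Σ (nᵢ · δxᵢ/xᵢ)².
  (-2·δu/u)² = (-2×0.0948)² = 0.0360;  (−½·δz/z)² = (-0.5×0.0177)² = 7.87e-05;  (1·δx/x)² = (1×0.108)² = 0.0116;  (1·δd/d)² = (1×0.0101)² = 0.000101
δQ/Q = √(0.0477) = 0.218
Q = 105, so δQ = 0.218 × 105 = 22.9.

22.9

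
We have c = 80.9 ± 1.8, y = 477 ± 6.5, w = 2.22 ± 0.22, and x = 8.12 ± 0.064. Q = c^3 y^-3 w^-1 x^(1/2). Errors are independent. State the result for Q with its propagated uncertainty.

0.00626 ± 0.000791

Relative error in a monomial: (δQ/Q)² = Σ (nᵢ · δxᵢ/xᵢ)².
  (3·δc/c)² = (3×0.0222)² = 0.00446;  (-3·δy/y)² = (-3×0.0136)² = 0.00167;  (-1·δw/w)² = (-1×0.0991)² = 0.00982;  (½·δx/x)² = (0.5×0.00788)² = 1.55e-05
δQ/Q = √(0.0160) = 0.126
Q = 0.00626, so δQ = 0.126 × 0.00626 = 0.000791.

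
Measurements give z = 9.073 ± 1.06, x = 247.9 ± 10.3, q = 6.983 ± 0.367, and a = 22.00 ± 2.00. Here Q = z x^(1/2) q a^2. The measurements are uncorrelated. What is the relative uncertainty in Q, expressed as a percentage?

Q is a product of powers, so relative uncertainties combine in quadrature:
  (1·δz/z)² = (1×0.117)² = 0.0136;  (½·δx/x)² = (0.5×0.0415)² = 0.000432;  (1·δq/q)² = (1×0.0526)² = 0.00276;  (2·δa/a)² = (2×0.0909)² = 0.0331
δQ/Q = √(0.0499) = 0.223

22.3%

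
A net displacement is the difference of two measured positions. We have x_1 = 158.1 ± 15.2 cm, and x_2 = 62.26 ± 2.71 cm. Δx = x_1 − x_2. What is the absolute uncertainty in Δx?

Δx is a linear combination, so absolute uncertainties add in quadrature:
  (δx_1)² = 231;  (δx_2)² = 7.34
δΔx = √(238) = 15.4 cm

15.4 cm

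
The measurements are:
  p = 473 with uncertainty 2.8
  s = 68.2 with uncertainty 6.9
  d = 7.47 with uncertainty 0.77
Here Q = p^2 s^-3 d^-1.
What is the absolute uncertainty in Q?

For a monomial Q ∝ p^2, s^-3, d^-1, fractional errors add in quadrature:
  (2·δp/p)² = (2×0.00592)² = 0.000140;  (-3·δs/s)² = (-3×0.101)² = 0.0921;  (-1·δd/d)² = (-1×0.103)² = 0.0106
δQ/Q = √(0.103) = 0.321
Q = 0.0944, so δQ = 0.321 × 0.0944 = 0.0303.

0.0303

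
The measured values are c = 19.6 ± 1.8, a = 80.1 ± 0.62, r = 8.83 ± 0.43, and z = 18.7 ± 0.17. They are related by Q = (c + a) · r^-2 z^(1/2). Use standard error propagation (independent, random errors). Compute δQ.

Let u = c + a = 99.7. δu = √(δc² + δa²) = √(3.24 + 0.384) = 1.90, so δu/u = 0.0191.
Q is then a monomial in u, r, z:
δQ/Q = √((δu/u)² + (-2·δr/r)² + (½·δz/z)²) = √(0.000365 + 0.00949 + 2.07e-05) = 0.0994
Q = 5.53, so δQ = 0.0994 × 5.53 = 0.549.

0.549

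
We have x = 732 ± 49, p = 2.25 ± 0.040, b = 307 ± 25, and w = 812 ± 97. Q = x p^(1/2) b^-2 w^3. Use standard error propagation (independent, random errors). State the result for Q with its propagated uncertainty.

For a monomial Q ∝ x, p^(1/2), b^-2, w^3, fractional errors add in quadrature:
  (1·δx/x)² = (1×0.0669)² = 0.00448;  (½·δp/p)² = (0.5×0.0178)² = 7.9e-05;  (-2·δb/b)² = (-2×0.0814)² = 0.0265;  (3·δw/w)² = (3×0.119)² = 0.128
δQ/Q = √(0.160) = 0.399
Q = 6.24e+06, so δQ = 0.399 × 6.24e+06 = 2.49e+06.

(6.24 ± 2.49) × 10^6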